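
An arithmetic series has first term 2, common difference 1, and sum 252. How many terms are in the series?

Using S = n/2 × [2a + (n-1)d]
252 = n/2 × [2(2) + (n-1)(1)]
252 = n/2 × [4 + 1n - 1]
504 = n × [3 + 1n]
1n² + (3)n - 504 = 0
Discriminant: Δ = (3)² - 4(1)(-504) = 9 + 2016 = 2025
√Δ = 45
n = [-(3) + √Δ] / (2·1) = (-3 + 45) / 2 = 42 / 2 = 21
(The negative root is discarded since n must be a positive integer.)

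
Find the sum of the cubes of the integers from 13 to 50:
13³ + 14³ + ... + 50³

Use ∑_{k=1}^{n} k³ = [n(n+1)/2]², then subtract the first 12 terms.
∑_{k=1}^{50} k³ = [50×51/2]² = 1275² = 1625625
∑_{k=1}^{12} k³ = [12×13/2]² = 78² = 6084
∑_{k=13}^{50} k³ = 1625625 - 6084 = 1619541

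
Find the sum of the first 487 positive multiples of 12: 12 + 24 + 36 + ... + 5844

Factor out 12: = 12(1 + 2 + ... + 487) = 12 × n(n+1)/2
= 12 × 487×488/2
= 12 × 118828
= 1425936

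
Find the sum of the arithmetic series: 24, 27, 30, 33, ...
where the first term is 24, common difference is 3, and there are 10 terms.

Sₙ = n/2 × (first + last)
Last term = a + (n-1)d = 24 + (10-1)×3 = 51
S_10 = 10/2 × (24 + 51)
S_10 = 10/2 × 75 = 375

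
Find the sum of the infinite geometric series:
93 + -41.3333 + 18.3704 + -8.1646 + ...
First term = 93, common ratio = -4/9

For |r| < 1, S = a / (1 - r)
S = 93 / (1 - (-4/9))
S = 93 / (13/9)
S = 837/13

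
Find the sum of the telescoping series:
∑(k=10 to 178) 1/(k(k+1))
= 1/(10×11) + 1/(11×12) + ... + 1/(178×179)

Partial fractions: 1/(k(k+1)) = 1/k - 1/(k+1)
The series telescopes:
= (1/10 - 1/11) + (1/11 - 1/12) + ... + (1/178 - 1/179)
= 1/10 - 1/179
= 169/1790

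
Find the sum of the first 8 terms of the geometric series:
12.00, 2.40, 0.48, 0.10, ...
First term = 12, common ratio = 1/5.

Sₙ = a(1 - rⁿ) / (1 - r)
S_8 = 12(1 - (1/5)^8) / (1 - (1/5))
S_8 = 12(1 - (1/390625)) / (4/5)
S_8 = 1171872/78125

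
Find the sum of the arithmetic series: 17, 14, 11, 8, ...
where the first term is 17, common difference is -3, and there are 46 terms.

Sₙ = n/2 × (first + last)
Last term = a + (n-1)d = 17 + (46-1)×(-3) = -118
S_46 = 46/2 × (17 + (-118))
S_46 = 46/2 × (-101) = -2323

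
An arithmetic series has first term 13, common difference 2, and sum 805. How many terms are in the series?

Using S = n/2 × [2a + (n-1)d]
805 = n/2 × [2(13) + (n-1)(2)]
805 = n/2 × [26 + 2n - 2]
1610 = n × [24 + 2n]
2n² + (24)n - 1610 = 0
Discriminant: Δ = (24)² - 4(2)(-1610) = 576 + 12880 = 13456
√Δ = 116
n = [-(24) + √Δ] / (2·2) = (-24 + 116) / 4 = 92 / 4 = 23
(The negative root is discarded since n must be a positive integer.)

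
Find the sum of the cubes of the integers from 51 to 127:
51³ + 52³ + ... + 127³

Use ∑_{k=1}^{n} k³ = [n(n+1)/2]², then subtract the first 50 terms.
∑_{k=1}^{127} k³ = [127×128/2]² = 8128² = 66064384
∑_{k=1}^{50} k³ = [50×51/2]² = 1275² = 1625625
∑_{k=51}^{127} k³ = 66064384 - 1625625 = 64438759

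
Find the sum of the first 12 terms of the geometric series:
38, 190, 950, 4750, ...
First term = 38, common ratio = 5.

Sₙ = a(1 - rⁿ) / (1 - r)
S_12 = 38(1 - 5^12) / (1 - 5)
S_12 = 38(1 - 244140625) / (-4)
S_12 = 2319335928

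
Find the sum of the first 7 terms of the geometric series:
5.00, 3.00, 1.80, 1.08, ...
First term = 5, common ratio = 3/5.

Sₙ = a(1 - rⁿ) / (1 - r)
S_7 = 5(1 - (3/5)^7) / (1 - (3/5))
S_7 = 5(1 - (2187/78125)) / (2/5)
S_7 = 37969/3125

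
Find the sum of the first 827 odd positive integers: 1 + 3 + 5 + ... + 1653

Sum of first n odd numbers = n²
= 827²
= 683929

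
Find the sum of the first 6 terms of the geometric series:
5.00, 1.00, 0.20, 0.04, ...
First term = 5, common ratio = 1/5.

Sₙ = a(1 - rⁿ) / (1 - r)
S_6 = 5(1 - (1/5)^6) / (1 - (1/5))
S_6 = 5(1 - (1/15625)) / (4/5)
S_6 = 3906/625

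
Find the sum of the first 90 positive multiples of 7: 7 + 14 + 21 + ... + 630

Factor out 7: = 7(1 + 2 + ... + 90) = 7 × n(n+1)/2
= 7 × 90×91/2
= 7 × 4095
= 28665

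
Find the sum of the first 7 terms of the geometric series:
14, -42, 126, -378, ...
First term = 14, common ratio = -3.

Sₙ = a(1 - rⁿ) / (1 - r)
S_7 = 14(1 - (-3)^7) / (1 - (-3))
S_7 = 14(1 - (-2187)) / (4)
S_7 = 7658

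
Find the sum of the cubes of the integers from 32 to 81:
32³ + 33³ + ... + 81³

Use ∑_{k=1}^{n} k³ = [n(n+1)/2]², then subtract the first 31 terms.
∑_{k=1}^{81} k³ = [81×82/2]² = 3321² = 11029041
∑_{k=1}^{31} k³ = [31×32/2]² = 496² = 246016
∑_{k=32}^{81} k³ = 11029041 - 246016 = 10783025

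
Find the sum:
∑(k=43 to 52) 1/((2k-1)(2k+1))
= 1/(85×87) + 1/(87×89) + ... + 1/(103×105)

Partial fractions: 1/((2k-1)(2k+1)) = (1/2)[1/(2k-1) - 1/(2k+1)]
The series telescopes:
= (1/2)[1/85 - 1/105]
= 2/1785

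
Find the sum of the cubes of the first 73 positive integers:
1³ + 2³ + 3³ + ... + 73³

Formula: ∑k³ = [n(n+1)/2]²
= [73×74/2]²
= 2701²
= 7295401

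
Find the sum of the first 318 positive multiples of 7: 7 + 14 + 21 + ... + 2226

Factor out 7: = 7(1 + 2 + ... + 318) = 7 × n(n+1)/2
= 7 × 318×319/2
= 7 × 50721
= 355047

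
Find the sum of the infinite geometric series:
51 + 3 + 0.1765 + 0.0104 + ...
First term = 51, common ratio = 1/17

For |r| < 1, S = a / (1 - r)
S = 51 / (1 - (1/17))
S = 51 / (16/17)
S = 867/16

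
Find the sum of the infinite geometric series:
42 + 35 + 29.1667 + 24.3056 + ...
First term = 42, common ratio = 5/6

For |r| < 1, S = a / (1 - r)
S = 42 / (1 - (5/6))
S = 42 / (1/6)
S = 252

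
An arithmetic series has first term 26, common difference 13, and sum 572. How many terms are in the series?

Using S = n/2 × [2a + (n-1)d]
572 = n/2 × [2(26) + (n-1)(13)]
572 = n/2 × [52 + 13n - 13]
1144 = n × [39 + 13n]
13n² + (39)n - 1144 = 0
Discriminant: Δ = (39)² - 4(13)(-1144) = 1521 + 59488 = 61009
√Δ = 247
n = [-(39) + √Δ] / (2·13) = (-39 + 247) / 26 = 208 / 26 = 8
(The negative root is discarded since n must be a positive integer.)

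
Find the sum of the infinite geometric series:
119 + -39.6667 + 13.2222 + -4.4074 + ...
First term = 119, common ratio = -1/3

For |r| < 1, S = a / (1 - r)
S = 119 / (1 - (-1/3))
S = 119 / (4/3)
S = 357/4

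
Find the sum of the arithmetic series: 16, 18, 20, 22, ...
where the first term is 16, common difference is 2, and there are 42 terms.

Sₙ = n/2 × (first + last)
Last term = a + (n-1)d = 16 + (42-1)×2 = 98
S_42 = 42/2 × (16 + 98)
S_42 = 42/2 × 114 = 2394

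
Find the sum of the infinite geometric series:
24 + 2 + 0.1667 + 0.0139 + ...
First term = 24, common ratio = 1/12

For |r| < 1, S = a / (1 - r)
S = 24 / (1 - (1/12))
S = 24 / (11/12)
S = 288/11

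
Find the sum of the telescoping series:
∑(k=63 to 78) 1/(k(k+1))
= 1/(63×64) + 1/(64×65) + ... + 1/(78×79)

Partial fractions: 1/(k(k+1)) = 1/k - 1/(k+1)
The series telescopes:
= (1/63 - 1/64) + (1/64 - 1/65) + ... + (1/78 - 1/79)
= 1/63 - 1/79
= 16/4977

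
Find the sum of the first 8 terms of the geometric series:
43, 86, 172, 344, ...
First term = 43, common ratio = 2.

Sₙ = a(1 - rⁿ) / (1 - r)
S_8 = 43(1 - 2^8) / (1 - 2)
S_8 = 43(1 - 256) / (-1)
S_8 = 10965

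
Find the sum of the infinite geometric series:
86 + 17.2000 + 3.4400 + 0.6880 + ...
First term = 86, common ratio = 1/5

For |r| < 1, S = a / (1 - r)
S = 86 / (1 - (1/5))
S = 86 / (4/5)
S = 215/2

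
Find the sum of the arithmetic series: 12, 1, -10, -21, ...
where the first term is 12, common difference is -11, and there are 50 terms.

Sₙ = n/2 × (first + last)
Last term = a + (n-1)d = 12 + (50-1)×(-11) = -527
S_50 = 50/2 × (12 + (-527))
S_50 = 50/2 × (-515) = -12875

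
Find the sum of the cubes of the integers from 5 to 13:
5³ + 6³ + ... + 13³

Use ∑_{k=1}^{n} k³ = [n(n+1)/2]², then subtract the first 4 terms.
∑_{k=1}^{13} k³ = [13×14/2]² = 91² = 8281
∑_{k=1}^{4} k³ = [4×5/2]² = 10² = 100
∑_{k=5}^{13} k³ = 8281 - 100 = 8181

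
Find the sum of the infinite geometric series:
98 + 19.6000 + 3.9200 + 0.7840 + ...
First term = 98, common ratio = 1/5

For |r| < 1, S = a / (1 - r)
S = 98 / (1 - (1/5))
S = 98 / (4/5)
S = 245/2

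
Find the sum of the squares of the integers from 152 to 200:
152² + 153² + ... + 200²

Use ∑_{k=1}^{n} k² = n(n+1)(2n+1)/6, then subtract the first 151 terms.
∑_{k=1}^{200} k² = 200×201×401/6 = 2686700
∑_{k=1}^{151} k² = 151×152×303/6 = 1159076
∑_{k=152}^{200} k² = 2686700 - 1159076 = 1527624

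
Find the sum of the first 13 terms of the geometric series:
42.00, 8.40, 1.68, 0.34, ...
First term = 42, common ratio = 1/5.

Sₙ = a(1 - rⁿ) / (1 - r)
S_13 = 42(1 - (1/5)^13) / (1 - (1/5))
S_13 = 42(1 - (1/1220703125)) / (4/5)
S_13 = 12817382802/244140625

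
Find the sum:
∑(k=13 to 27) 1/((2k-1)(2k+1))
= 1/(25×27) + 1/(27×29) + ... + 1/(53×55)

Partial fractions: 1/((2k-1)(2k+1)) = (1/2)[1/(2k-1) - 1/(2k+1)]
The series telescopes:
= (1/2)[1/25 - 1/55]
= 3/275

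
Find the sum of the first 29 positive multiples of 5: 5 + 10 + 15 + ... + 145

Factor out 5: = 5(1 + 2 + ... + 29) = 5 × n(n+1)/2
= 5 × 29×30/2
= 5 × 435
= 2175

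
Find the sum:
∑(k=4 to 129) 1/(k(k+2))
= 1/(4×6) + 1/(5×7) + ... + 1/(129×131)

Partial fractions: 1/(k(k+2)) = (1/2)[1/k - 1/(k+2)]
Telescoping leaves the first two and last two terms:
= (1/2)[1/4 + 1/5 - 1/130 - 1/131]
= 2961/13624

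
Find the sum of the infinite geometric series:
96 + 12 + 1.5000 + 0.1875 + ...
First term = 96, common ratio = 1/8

For |r| < 1, S = a / (1 - r)
S = 96 / (1 - (1/8))
S = 96 / (7/8)
S = 768/7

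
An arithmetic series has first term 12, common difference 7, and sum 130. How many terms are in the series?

Using S = n/2 × [2a + (n-1)d]
130 = n/2 × [2(12) + (n-1)(7)]
130 = n/2 × [24 + 7n - 7]
260 = n × [17 + 7n]
7n² + (17)n - 260 = 0
Discriminant: Δ = (17)² - 4(7)(-260) = 289 + 7280 = 7569
√Δ = 87
n = [-(17) + √Δ] / (2·7) = (-17 + 87) / 14 = 70 / 14 = 5
(The negative root is discarded since n must be a positive integer.)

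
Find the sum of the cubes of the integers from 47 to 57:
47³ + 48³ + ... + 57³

Use ∑_{k=1}^{n} k³ = [n(n+1)/2]², then subtract the first 46 terms.
∑_{k=1}^{57} k³ = [57×58/2]² = 1653² = 2732409
∑_{k=1}^{46} k³ = [46×47/2]² = 1081² = 1168561
∑_{k=47}^{57} k³ = 2732409 - 1168561 = 1563848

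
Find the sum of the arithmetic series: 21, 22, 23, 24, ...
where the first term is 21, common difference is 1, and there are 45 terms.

Sₙ = n/2 × (first + last)
Last term = a + (n-1)d = 21 + (45-1)×1 = 65
S_45 = 45/2 × (21 + 65)
S_45 = 45/2 × 86 = 1935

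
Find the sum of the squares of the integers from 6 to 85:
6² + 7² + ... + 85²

Use ∑_{k=1}^{n} k² = n(n+1)(2n+1)/6, then subtract the first 5 terms.
∑_{k=1}^{85} k² = 85×86×171/6 = 208335
∑_{k=1}^{5} k² = 5×6×11/6 = 55
∑_{k=6}^{85} k² = 208335 - 55 = 208280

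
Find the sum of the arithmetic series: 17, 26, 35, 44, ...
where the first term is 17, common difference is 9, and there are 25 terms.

Sₙ = n/2 × (first + last)
Last term = a + (n-1)d = 17 + (25-1)×9 = 233
S_25 = 25/2 × (17 + 233)
S_25 = 25/2 × 250 = 3125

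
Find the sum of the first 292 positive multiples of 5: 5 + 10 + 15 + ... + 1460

Factor out 5: = 5(1 + 2 + ... + 292) = 5 × n(n+1)/2
= 5 × 292×293/2
= 5 × 42778
= 213890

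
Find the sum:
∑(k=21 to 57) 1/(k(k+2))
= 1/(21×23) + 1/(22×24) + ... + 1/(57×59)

Partial fractions: 1/(k(k+2)) = (1/2)[1/k - 1/(k+2)]
Telescoping leaves the first two and last two terms:
= (1/2)[1/21 + 1/22 - 1/58 - 1/59]
= 23273/790482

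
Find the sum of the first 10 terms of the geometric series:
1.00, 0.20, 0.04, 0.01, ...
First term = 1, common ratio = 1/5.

Sₙ = a(1 - rⁿ) / (1 - r)
S_10 = 1(1 - (1/5)^10) / (1 - (1/5))
S_10 = 1(1 - (1/9765625)) / (4/5)
S_10 = 2441406/1953125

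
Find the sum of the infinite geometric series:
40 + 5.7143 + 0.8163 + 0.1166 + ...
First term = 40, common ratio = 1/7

For |r| < 1, S = a / (1 - r)
S = 40 / (1 - (1/7))
S = 40 / (6/7)
S = 140/3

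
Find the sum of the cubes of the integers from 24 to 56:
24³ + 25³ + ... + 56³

Use ∑_{k=1}^{n} k³ = [n(n+1)/2]², then subtract the first 23 terms.
∑_{k=1}^{56} k³ = [56×57/2]² = 1596² = 2547216
∑_{k=1}^{23} k³ = [23×24/2]² = 276² = 76176
∑_{k=24}^{56} k³ = 2547216 - 76176 = 2471040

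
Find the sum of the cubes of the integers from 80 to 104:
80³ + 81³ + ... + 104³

Use ∑_{k=1}^{n} k³ = [n(n+1)/2]², then subtract the first 79 terms.
∑_{k=1}^{104} k³ = [104×105/2]² = 5460² = 29811600
∑_{k=1}^{79} k³ = [79×80/2]² = 3160² = 9985600
∑_{k=80}^{104} k³ = 29811600 - 9985600 = 19826000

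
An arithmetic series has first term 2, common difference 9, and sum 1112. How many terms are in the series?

Using S = n/2 × [2a + (n-1)d]
1112 = n/2 × [2(2) + (n-1)(9)]
1112 = n/2 × [4 + 9n - 9]
2224 = n × [-5 + 9n]
9n² + (-5)n - 2224 = 0
Discriminant: Δ = (-5)² - 4(9)(-2224) = 25 + 80064 = 80089
√Δ = 283
n = [-(-5) + √Δ] / (2·9) = (5 + 283) / 18 = 288 / 18 = 16
(The negative root is discarded since n must be a positive integer.)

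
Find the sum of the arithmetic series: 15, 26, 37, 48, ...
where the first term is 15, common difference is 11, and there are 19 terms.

Sₙ = n/2 × (first + last)
Last term = a + (n-1)d = 15 + (19-1)×11 = 213
S_19 = 19/2 × (15 + 213)
S_19 = 19/2 × 228 = 2166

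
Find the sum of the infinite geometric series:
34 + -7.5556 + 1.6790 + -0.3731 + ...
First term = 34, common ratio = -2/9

For |r| < 1, S = a / (1 - r)
S = 34 / (1 - (-2/9))
S = 34 / (11/9)
S = 306/11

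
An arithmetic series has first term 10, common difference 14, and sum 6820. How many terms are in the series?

Using S = n/2 × [2a + (n-1)d]
6820 = n/2 × [2(10) + (n-1)(14)]
6820 = n/2 × [20 + 14n - 14]
13640 = n × [6 + 14n]
14n² + (6)n - 13640 = 0
Discriminant: Δ = (6)² - 4(14)(-13640) = 36 + 763840 = 763876
√Δ = 874
n = [-(6) + √Δ] / (2·14) = (-6 + 874) / 28 = 868 / 28 = 31
(The negative root is discarded since n must be a positive integer.)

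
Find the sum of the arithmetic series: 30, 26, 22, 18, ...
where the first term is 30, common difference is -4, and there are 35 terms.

Sₙ = n/2 × (first + last)
Last term = a + (n-1)d = 30 + (35-1)×(-4) = -106
S_35 = 35/2 × (30 + (-106))
S_35 = 35/2 × (-76) = -1330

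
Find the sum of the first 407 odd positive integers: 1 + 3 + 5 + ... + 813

Sum of first n odd numbers = n²
= 407²
= 165649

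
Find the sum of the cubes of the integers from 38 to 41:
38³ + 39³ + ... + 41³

Use ∑_{k=1}^{n} k³ = [n(n+1)/2]², then subtract the first 37 terms.
∑_{k=1}^{41} k³ = [41×42/2]² = 861² = 741321
∑_{k=1}^{37} k³ = [37×38/2]² = 703² = 494209
∑_{k=38}^{41} k³ = 741321 - 494209 = 247112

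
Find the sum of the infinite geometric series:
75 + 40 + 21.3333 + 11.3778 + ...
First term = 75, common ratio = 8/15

For |r| < 1, S = a / (1 - r)
S = 75 / (1 - (8/15))
S = 75 / (7/15)
S = 1125/7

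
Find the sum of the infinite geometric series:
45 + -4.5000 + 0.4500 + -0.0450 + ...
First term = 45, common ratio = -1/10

For |r| < 1, S = a / (1 - r)
S = 45 / (1 - (-1/10))
S = 45 / (11/10)
S = 450/11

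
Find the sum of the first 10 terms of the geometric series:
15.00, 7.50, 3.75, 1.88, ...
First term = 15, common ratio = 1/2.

Sₙ = a(1 - rⁿ) / (1 - r)
S_10 = 15(1 - (1/2)^10) / (1 - (1/2))
S_10 = 15(1 - (1/1024)) / (1/2)
S_10 = 15345/512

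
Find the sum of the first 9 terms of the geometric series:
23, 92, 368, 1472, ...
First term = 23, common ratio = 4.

Sₙ = a(1 - rⁿ) / (1 - r)
S_9 = 23(1 - 4^9) / (1 - 4)
S_9 = 23(1 - 262144) / (-3)
S_9 = 2009763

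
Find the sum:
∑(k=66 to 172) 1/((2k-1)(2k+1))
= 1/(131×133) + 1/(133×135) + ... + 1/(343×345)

Partial fractions: 1/((2k-1)(2k+1)) = (1/2)[1/(2k-1) - 1/(2k+1)]
The series telescopes:
= (1/2)[1/131 - 1/345]
= 107/45195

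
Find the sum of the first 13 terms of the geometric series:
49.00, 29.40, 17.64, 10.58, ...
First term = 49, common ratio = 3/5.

Sₙ = a(1 - rⁿ) / (1 - r)
S_13 = 49(1 - (3/5)^13) / (1 - (3/5))
S_13 = 49(1 - (1594323/1220703125)) / (2/5)
S_13 = 29868165649/244140625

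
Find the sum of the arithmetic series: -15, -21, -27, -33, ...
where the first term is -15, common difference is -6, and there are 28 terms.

Sₙ = n/2 × (first + last)
Last term = a + (n-1)d = -15 + (28-1)×(-6) = -177
S_28 = 28/2 × (-15 + (-177))
S_28 = 28/2 × (-192) = -2688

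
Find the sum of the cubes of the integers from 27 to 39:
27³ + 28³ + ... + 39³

Use ∑_{k=1}^{n} k³ = [n(n+1)/2]², then subtract the first 26 terms.
∑_{k=1}^{39} k³ = [39×40/2]² = 780² = 608400
∑_{k=1}^{26} k³ = [26×27/2]² = 351² = 123201
∑_{k=27}^{39} k³ = 608400 - 123201 = 485199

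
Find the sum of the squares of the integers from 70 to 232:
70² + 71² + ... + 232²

Use ∑_{k=1}^{n} k² = n(n+1)(2n+1)/6, then subtract the first 69 terms.
∑_{k=1}^{232} k² = 232×233×465/6 = 4189340
∑_{k=1}^{69} k² = 69×70×139/6 = 111895
∑_{k=70}^{232} k² = 4189340 - 111895 = 4077445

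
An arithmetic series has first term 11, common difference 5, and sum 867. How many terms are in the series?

Using S = n/2 × [2a + (n-1)d]
867 = n/2 × [2(11) + (n-1)(5)]
867 = n/2 × [22 + 5n - 5]
1734 = n × [17 + 5n]
5n² + (17)n - 1734 = 0
Discriminant: Δ = (17)² - 4(5)(-1734) = 289 + 34680 = 34969
√Δ = 187
n = [-(17) + √Δ] / (2·5) = (-17 + 187) / 10 = 170 / 10 = 17
(The negative root is discarded since n must be a positive integer.)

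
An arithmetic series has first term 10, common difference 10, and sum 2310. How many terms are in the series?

Using S = n/2 × [2a + (n-1)d]
2310 = n/2 × [2(10) + (n-1)(10)]
2310 = n/2 × [20 + 10n - 10]
4620 = n × [10 + 10n]
10n² + (10)n - 4620 = 0
Discriminant: Δ = (10)² - 4(10)(-4620) = 100 + 184800 = 184900
√Δ = 430
n = [-(10) + √Δ] / (2·10) = (-10 + 430) / 20 = 420 / 20 = 21
(The negative root is discarded since n must be a positive integer.)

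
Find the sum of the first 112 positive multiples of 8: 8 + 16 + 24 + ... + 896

Factor out 8: = 8(1 + 2 + ... + 112) = 8 × n(n+1)/2
= 8 × 112×113/2
= 8 × 6328
= 50624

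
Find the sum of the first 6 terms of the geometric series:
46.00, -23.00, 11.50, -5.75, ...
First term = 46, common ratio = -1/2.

Sₙ = a(1 - rⁿ) / (1 - r)
S_6 = 46(1 - (-1/2)^6) / (1 - (-1/2))
S_6 = 46(1 - (1/64)) / (3/2)
S_6 = 483/16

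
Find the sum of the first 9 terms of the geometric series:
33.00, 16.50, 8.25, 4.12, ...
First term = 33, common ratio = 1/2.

Sₙ = a(1 - rⁿ) / (1 - r)
S_9 = 33(1 - (1/2)^9) / (1 - (1/2))
S_9 = 33(1 - (1/512)) / (1/2)
S_9 = 16863/256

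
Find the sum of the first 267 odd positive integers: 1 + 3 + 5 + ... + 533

Sum of first n odd numbers = n²
= 267²
= 71289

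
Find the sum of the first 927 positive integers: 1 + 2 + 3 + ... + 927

Formula: ∑k = n(n+1)/2
= 927×928/2
= 860256/2
= 430128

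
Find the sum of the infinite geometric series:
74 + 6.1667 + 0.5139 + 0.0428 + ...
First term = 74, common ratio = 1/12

For |r| < 1, S = a / (1 - r)
S = 74 / (1 - (1/12))
S = 74 / (11/12)
S = 888/11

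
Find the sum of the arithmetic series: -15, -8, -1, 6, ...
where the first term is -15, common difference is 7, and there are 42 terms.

Sₙ = n/2 × (first + last)
Last term = a + (n-1)d = -15 + (42-1)×7 = 272
S_42 = 42/2 × (-15 + 272)
S_42 = 42/2 × 257 = 5397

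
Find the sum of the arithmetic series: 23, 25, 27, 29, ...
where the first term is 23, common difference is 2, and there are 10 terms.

Sₙ = n/2 × (first + last)
Last term = a + (n-1)d = 23 + (10-1)×2 = 41
S_10 = 10/2 × (23 + 41)
S_10 = 10/2 × 64 = 320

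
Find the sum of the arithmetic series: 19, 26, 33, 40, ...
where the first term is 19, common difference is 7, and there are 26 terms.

Sₙ = n/2 × (first + last)
Last term = a + (n-1)d = 19 + (26-1)×7 = 194
S_26 = 26/2 × (19 + 194)
S_26 = 26/2 × 213 = 2769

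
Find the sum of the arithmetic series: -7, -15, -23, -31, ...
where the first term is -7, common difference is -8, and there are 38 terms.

Sₙ = n/2 × (first + last)
Last term = a + (n-1)d = -7 + (38-1)×(-8) = -303
S_38 = 38/2 × (-7 + (-303))
S_38 = 38/2 × (-310) = -5890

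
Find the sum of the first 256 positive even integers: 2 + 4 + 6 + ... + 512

Sum of first n even numbers = n(n+1)
= 256×257
= 65792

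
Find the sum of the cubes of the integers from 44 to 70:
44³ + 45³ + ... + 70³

Use ∑_{k=1}^{n} k³ = [n(n+1)/2]², then subtract the first 43 terms.
∑_{k=1}^{70} k³ = [70×71/2]² = 2485² = 6175225
∑_{k=1}^{43} k³ = [43×44/2]² = 946² = 894916
∑_{k=44}^{70} k³ = 6175225 - 894916 = 5280309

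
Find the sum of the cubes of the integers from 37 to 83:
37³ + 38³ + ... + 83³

Use ∑_{k=1}^{n} k³ = [n(n+1)/2]², then subtract the first 36 terms.
∑_{k=1}^{83} k³ = [83×84/2]² = 3486² = 12152196
∑_{k=1}^{36} k³ = [36×37/2]² = 666² = 443556
∑_{k=37}^{83} k³ = 12152196 - 443556 = 11708640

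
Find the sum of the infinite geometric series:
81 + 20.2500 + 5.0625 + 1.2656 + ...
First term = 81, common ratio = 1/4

For |r| < 1, S = a / (1 - r)
S = 81 / (1 - (1/4))
S = 81 / (3/4)
S = 108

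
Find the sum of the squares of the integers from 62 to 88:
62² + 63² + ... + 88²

Use ∑_{k=1}^{n} k² = n(n+1)(2n+1)/6, then subtract the first 61 terms.
∑_{k=1}^{88} k² = 88×89×177/6 = 231044
∑_{k=1}^{61} k² = 61×62×123/6 = 77531
∑_{k=62}^{88} k² = 231044 - 77531 = 153513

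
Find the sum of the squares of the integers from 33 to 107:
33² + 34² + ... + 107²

Use ∑_{k=1}^{n} k² = n(n+1)(2n+1)/6, then subtract the first 32 terms.
∑_{k=1}^{107} k² = 107×108×215/6 = 414090
∑_{k=1}^{32} k² = 32×33×65/6 = 11440
∑_{k=33}^{107} k² = 414090 - 11440 = 402650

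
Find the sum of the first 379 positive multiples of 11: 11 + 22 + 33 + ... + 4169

Factor out 11: = 11(1 + 2 + ... + 379) = 11 × n(n+1)/2
= 11 × 379×380/2
= 11 × 72010
= 792110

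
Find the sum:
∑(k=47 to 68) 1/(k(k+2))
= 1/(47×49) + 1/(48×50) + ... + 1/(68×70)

Partial fractions: 1/(k(k+2)) = (1/2)[1/k - 1/(k+2)]
Telescoping leaves the first two and last two terms:
= (1/2)[1/47 + 1/48 - 1/69 - 1/70]
= 24211/3632160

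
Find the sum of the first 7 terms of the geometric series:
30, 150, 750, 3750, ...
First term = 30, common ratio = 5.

Sₙ = a(1 - rⁿ) / (1 - r)
S_7 = 30(1 - 5^7) / (1 - 5)
S_7 = 30(1 - 78125) / (-4)
S_7 = 585930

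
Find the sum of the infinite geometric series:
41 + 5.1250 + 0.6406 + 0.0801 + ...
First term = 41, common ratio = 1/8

For |r| < 1, S = a / (1 - r)
S = 41 / (1 - (1/8))
S = 41 / (7/8)
S = 328/7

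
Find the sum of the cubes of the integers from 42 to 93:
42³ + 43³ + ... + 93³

Use ∑_{k=1}^{n} k³ = [n(n+1)/2]², then subtract the first 41 terms.
∑_{k=1}^{93} k³ = [93×94/2]² = 4371² = 19105641
∑_{k=1}^{41} k³ = [41×42/2]² = 861² = 741321
∑_{k=42}^{93} k³ = 19105641 - 741321 = 18364320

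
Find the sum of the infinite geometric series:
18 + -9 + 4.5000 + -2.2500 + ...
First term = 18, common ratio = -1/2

For |r| < 1, S = a / (1 - r)
S = 18 / (1 - (-1/2))
S = 18 / (3/2)
S = 12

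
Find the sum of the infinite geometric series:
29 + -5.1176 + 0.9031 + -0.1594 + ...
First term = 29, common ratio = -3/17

For |r| < 1, S = a / (1 - r)
S = 29 / (1 - (-3/17))
S = 29 / (20/17)
S = 493/20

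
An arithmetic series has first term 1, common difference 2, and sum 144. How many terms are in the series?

Using S = n/2 × [2a + (n-1)d]
144 = n/2 × [2(1) + (n-1)(2)]
144 = n/2 × [2 + 2n - 2]
288 = n × [0 + 2n]
2n² + (0)n - 288 = 0
Discriminant: Δ = (0)² - 4(2)(-288) = 0 + 2304 = 2304
√Δ = 48
n = [-(0) + √Δ] / (2·2) = (0 + 48) / 4 = 48 / 4 = 12
(The negative root is discarded since n must be a positive integer.)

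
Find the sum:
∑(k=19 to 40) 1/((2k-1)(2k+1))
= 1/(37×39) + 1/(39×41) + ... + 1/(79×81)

Partial fractions: 1/((2k-1)(2k+1)) = (1/2)[1/(2k-1) - 1/(2k+1)]
The series telescopes:
= (1/2)[1/37 - 1/81]
= 22/2997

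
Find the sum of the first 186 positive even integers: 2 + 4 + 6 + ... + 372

Sum of first n even numbers = n(n+1)
= 186×187
= 34782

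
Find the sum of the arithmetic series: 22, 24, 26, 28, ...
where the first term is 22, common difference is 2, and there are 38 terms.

Sₙ = n/2 × (first + last)
Last term = a + (n-1)d = 22 + (38-1)×2 = 96
S_38 = 38/2 × (22 + 96)
S_38 = 38/2 × 118 = 2242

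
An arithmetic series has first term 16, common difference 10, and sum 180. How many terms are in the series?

Using S = n/2 × [2a + (n-1)d]
180 = n/2 × [2(16) + (n-1)(10)]
180 = n/2 × [32 + 10n - 10]
360 = n × [22 + 10n]
10n² + (22)n - 360 = 0
Discriminant: Δ = (22)² - 4(10)(-360) = 484 + 14400 = 14884
√Δ = 122
n = [-(22) + √Δ] / (2·10) = (-22 + 122) / 20 = 100 / 20 = 5
(The negative root is discarded since n must be a positive integer.)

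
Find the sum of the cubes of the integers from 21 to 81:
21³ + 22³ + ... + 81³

Use ∑_{k=1}^{n} k³ = [n(n+1)/2]², then subtract the first 20 terms.
∑_{k=1}^{81} k³ = [81×82/2]² = 3321² = 11029041
∑_{k=1}^{20} k³ = [20×21/2]² = 210² = 44100
∑_{k=21}^{81} k³ = 11029041 - 44100 = 10984941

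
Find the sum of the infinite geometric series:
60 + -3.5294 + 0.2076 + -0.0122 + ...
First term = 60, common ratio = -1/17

For |r| < 1, S = a / (1 - r)
S = 60 / (1 - (-1/17))
S = 60 / (18/17)
S = 170/3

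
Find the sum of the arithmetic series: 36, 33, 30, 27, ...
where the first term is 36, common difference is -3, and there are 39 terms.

Sₙ = n/2 × (first + last)
Last term = a + (n-1)d = 36 + (39-1)×(-3) = -78
S_39 = 39/2 × (36 + (-78))
S_39 = 39/2 × (-42) = -819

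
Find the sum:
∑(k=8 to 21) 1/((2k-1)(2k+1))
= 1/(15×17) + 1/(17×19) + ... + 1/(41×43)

Partial fractions: 1/((2k-1)(2k+1)) = (1/2)[1/(2k-1) - 1/(2k+1)]
The series telescopes:
= (1/2)[1/15 - 1/43]
= 14/645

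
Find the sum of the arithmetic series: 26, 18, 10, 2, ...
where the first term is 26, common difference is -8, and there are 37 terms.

Sₙ = n/2 × (first + last)
Last term = a + (n-1)d = 26 + (37-1)×(-8) = -262
S_37 = 37/2 × (26 + (-262))
S_37 = 37/2 × (-236) = -4366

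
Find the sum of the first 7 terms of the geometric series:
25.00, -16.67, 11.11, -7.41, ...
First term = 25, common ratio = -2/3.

Sₙ = a(1 - rⁿ) / (1 - r)
S_7 = 25(1 - (-2/3)^7) / (1 - (-2/3))
S_7 = 25(1 - (-128/2187)) / (5/3)
S_7 = 11575/729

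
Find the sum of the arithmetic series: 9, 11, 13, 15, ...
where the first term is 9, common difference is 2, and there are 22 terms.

Sₙ = n/2 × (first + last)
Last term = a + (n-1)d = 9 + (22-1)×2 = 51
S_22 = 22/2 × (9 + 51)
S_22 = 22/2 × 60 = 660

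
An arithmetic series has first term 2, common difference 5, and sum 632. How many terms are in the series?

Using S = n/2 × [2a + (n-1)d]
632 = n/2 × [2(2) + (n-1)(5)]
632 = n/2 × [4 + 5n - 5]
1264 = n × [-1 + 5n]
5n² + (-1)n - 1264 = 0
Discriminant: Δ = (-1)² - 4(5)(-1264) = 1 + 25280 = 25281
√Δ = 159
n = [-(-1) + √Δ] / (2·5) = (1 + 159) / 10 = 160 / 10 = 16
(The negative root is discarded since n must be a positive integer.)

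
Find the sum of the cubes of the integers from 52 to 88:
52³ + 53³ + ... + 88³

Use ∑_{k=1}^{n} k³ = [n(n+1)/2]², then subtract the first 51 terms.
∑_{k=1}^{88} k³ = [88×89/2]² = 3916² = 15335056
∑_{k=1}^{51} k³ = [51×52/2]² = 1326² = 1758276
∑_{k=52}^{88} k³ = 15335056 - 1758276 = 13576780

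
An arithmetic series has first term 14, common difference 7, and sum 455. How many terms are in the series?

Using S = n/2 × [2a + (n-1)d]
455 = n/2 × [2(14) + (n-1)(7)]
455 = n/2 × [28 + 7n - 7]
910 = n × [21 + 7n]
7n² + (21)n - 910 = 0
Discriminant: Δ = (21)² - 4(7)(-910) = 441 + 25480 = 25921
√Δ = 161
n = [-(21) + √Δ] / (2·7) = (-21 + 161) / 14 = 140 / 14 = 10
(The negative root is discarded since n must be a positive integer.)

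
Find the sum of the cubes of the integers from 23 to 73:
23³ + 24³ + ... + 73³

Use ∑_{k=1}^{n} k³ = [n(n+1)/2]², then subtract the first 22 terms.
∑_{k=1}^{73} k³ = [73×74/2]² = 2701² = 7295401
∑_{k=1}^{22} k³ = [22×23/2]² = 253² = 64009
∑_{k=23}^{73} k³ = 7295401 - 64009 = 7231392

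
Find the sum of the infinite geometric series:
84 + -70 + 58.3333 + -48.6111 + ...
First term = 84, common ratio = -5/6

For |r| < 1, S = a / (1 - r)
S = 84 / (1 - (-5/6))
S = 84 / (11/6)
S = 504/11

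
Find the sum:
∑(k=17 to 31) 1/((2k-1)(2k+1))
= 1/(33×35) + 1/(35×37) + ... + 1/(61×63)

Partial fractions: 1/((2k-1)(2k+1)) = (1/2)[1/(2k-1) - 1/(2k+1)]
The series telescopes:
= (1/2)[1/33 - 1/63]
= 5/693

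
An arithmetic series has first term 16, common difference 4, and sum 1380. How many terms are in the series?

Using S = n/2 × [2a + (n-1)d]
1380 = n/2 × [2(16) + (n-1)(4)]
1380 = n/2 × [32 + 4n - 4]
2760 = n × [28 + 4n]
4n² + (28)n - 2760 = 0
Discriminant: Δ = (28)² - 4(4)(-2760) = 784 + 44160 = 44944
√Δ = 212
n = [-(28) + √Δ] / (2·4) = (-28 + 212) / 8 = 184 / 8 = 23
(The negative root is discarded since n must be a positive integer.)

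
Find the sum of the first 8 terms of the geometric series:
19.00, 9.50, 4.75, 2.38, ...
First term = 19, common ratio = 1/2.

Sₙ = a(1 - rⁿ) / (1 - r)
S_8 = 19(1 - (1/2)^8) / (1 - (1/2))
S_8 = 19(1 - (1/256)) / (1/2)
S_8 = 4845/128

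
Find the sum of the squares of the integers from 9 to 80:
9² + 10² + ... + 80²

Use ∑_{k=1}^{n} k² = n(n+1)(2n+1)/6, then subtract the first 8 terms.
∑_{k=1}^{80} k² = 80×81×161/6 = 173880
∑_{k=1}^{8} k² = 8×9×17/6 = 204
∑_{k=9}^{80} k² = 173880 - 204 = 173676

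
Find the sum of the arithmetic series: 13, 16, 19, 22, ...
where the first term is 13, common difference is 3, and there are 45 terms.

Sₙ = n/2 × (first + last)
Last term = a + (n-1)d = 13 + (45-1)×3 = 145
S_45 = 45/2 × (13 + 145)
S_45 = 45/2 × 158 = 3555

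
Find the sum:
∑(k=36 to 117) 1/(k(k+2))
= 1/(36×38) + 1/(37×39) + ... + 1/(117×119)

Partial fractions: 1/(k(k+2)) = (1/2)[1/k - 1/(k+2)]
Telescoping leaves the first two and last two terms:
= (1/2)[1/36 + 1/37 - 1/118 - 1/119]
= 354691/18703944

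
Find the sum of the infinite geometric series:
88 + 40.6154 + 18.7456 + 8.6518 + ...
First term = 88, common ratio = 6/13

For |r| < 1, S = a / (1 - r)
S = 88 / (1 - (6/13))
S = 88 / (7/13)
S = 1144/7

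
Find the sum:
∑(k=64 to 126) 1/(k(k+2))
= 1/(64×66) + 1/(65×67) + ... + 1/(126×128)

Partial fractions: 1/(k(k+2)) = (1/2)[1/k - 1/(k+2)]
Telescoping leaves the first two and last two terms:
= (1/2)[1/64 + 1/65 - 1/127 - 1/128]
= 16191/2113280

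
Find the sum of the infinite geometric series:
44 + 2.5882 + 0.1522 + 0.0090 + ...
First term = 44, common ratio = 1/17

For |r| < 1, S = a / (1 - r)
S = 44 / (1 - (1/17))
S = 44 / (16/17)
S = 187/4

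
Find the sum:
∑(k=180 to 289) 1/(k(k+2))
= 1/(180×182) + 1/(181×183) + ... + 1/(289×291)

Partial fractions: 1/(k(k+2)) = (1/2)[1/k - 1/(k+2)]
Telescoping leaves the first two and last two terms:
= (1/2)[1/180 + 1/181 - 1/290 - 1/291]
= 384527/183295080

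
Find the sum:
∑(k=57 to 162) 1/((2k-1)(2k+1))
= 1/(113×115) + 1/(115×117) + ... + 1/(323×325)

Partial fractions: 1/((2k-1)(2k+1)) = (1/2)[1/(2k-1) - 1/(2k+1)]
The series telescopes:
= (1/2)[1/113 - 1/325]
= 106/36725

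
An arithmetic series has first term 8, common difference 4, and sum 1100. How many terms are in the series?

Using S = n/2 × [2a + (n-1)d]
1100 = n/2 × [2(8) + (n-1)(4)]
1100 = n/2 × [16 + 4n - 4]
2200 = n × [12 + 4n]
4n² + (12)n - 2200 = 0
Discriminant: Δ = (12)² - 4(4)(-2200) = 144 + 35200 = 35344
√Δ = 188
n = [-(12) + √Δ] / (2·4) = (-12 + 188) / 8 = 176 / 8 = 22
(The negative root is discarded since n must be a positive integer.)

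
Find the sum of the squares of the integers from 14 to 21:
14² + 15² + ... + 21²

Use ∑_{k=1}^{n} k² = n(n+1)(2n+1)/6, then subtract the first 13 terms.
∑_{k=1}^{21} k² = 21×22×43/6 = 3311
∑_{k=1}^{13} k² = 13×14×27/6 = 819
∑_{k=14}^{21} k² = 3311 - 819 = 2492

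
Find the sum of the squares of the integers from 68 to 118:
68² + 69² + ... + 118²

Use ∑_{k=1}^{n} k² = n(n+1)(2n+1)/6, then subtract the first 67 terms.
∑_{k=1}^{118} k² = 118×119×237/6 = 554659
∑_{k=1}^{67} k² = 67×68×135/6 = 102510
∑_{k=68}^{118} k² = 554659 - 102510 = 452149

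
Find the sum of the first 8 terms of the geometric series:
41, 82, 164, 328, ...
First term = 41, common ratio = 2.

Sₙ = a(1 - rⁿ) / (1 - r)
S_8 = 41(1 - 2^8) / (1 - 2)
S_8 = 41(1 - 256) / (-1)
S_8 = 10455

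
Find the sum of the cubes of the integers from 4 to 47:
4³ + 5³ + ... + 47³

Use ∑_{k=1}^{n} k³ = [n(n+1)/2]², then subtract the first 3 terms.
∑_{k=1}^{47} k³ = [47×48/2]² = 1128² = 1272384
∑_{k=1}^{3} k³ = [3×4/2]² = 6² = 36
∑_{k=4}^{47} k³ = 1272384 - 36 = 1272348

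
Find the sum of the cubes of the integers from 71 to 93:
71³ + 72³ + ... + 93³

Use ∑_{k=1}^{n} k³ = [n(n+1)/2]², then subtract the first 70 terms.
∑_{k=1}^{93} k³ = [93×94/2]² = 4371² = 19105641
∑_{k=1}^{70} k³ = [70×71/2]² = 2485² = 6175225
∑_{k=71}^{93} k³ = 19105641 - 6175225 = 12930416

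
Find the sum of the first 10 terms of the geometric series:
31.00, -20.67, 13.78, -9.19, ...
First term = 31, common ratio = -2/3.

Sₙ = a(1 - rⁿ) / (1 - r)
S_10 = 31(1 - (-2/3)^10) / (1 - (-2/3))
S_10 = 31(1 - (1024/59049)) / (5/3)
S_10 = 359755/19683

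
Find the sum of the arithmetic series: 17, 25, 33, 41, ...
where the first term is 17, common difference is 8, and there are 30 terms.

Sₙ = n/2 × (first + last)
Last term = a + (n-1)d = 17 + (30-1)×8 = 249
S_30 = 30/2 × (17 + 249)
S_30 = 30/2 × 266 = 3990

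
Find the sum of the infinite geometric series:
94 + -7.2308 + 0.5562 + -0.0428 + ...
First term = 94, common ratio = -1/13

For |r| < 1, S = a / (1 - r)
S = 94 / (1 - (-1/13))
S = 94 / (14/13)
S = 611/7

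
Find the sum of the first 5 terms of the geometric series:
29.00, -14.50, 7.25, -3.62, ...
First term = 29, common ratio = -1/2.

Sₙ = a(1 - rⁿ) / (1 - r)
S_5 = 29(1 - (-1/2)^5) / (1 - (-1/2))
S_5 = 29(1 - (-1/32)) / (3/2)
S_5 = 319/16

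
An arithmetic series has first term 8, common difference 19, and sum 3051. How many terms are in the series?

Using S = n/2 × [2a + (n-1)d]
3051 = n/2 × [2(8) + (n-1)(19)]
3051 = n/2 × [16 + 19n - 19]
6102 = n × [-3 + 19n]
19n² + (-3)n - 6102 = 0
Discriminant: Δ = (-3)² - 4(19)(-6102) = 9 + 463752 = 463761
√Δ = 681
n = [-(-3) + √Δ] / (2·19) = (3 + 681) / 38 = 684 / 38 = 18
(The negative root is discarded since n must be a positive integer.)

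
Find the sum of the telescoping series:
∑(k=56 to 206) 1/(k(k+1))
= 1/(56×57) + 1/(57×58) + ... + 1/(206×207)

Partial fractions: 1/(k(k+1)) = 1/k - 1/(k+1)
The series telescopes:
= (1/56 - 1/57) + (1/57 - 1/58) + ... + (1/206 - 1/207)
= 1/56 - 1/207
= 151/11592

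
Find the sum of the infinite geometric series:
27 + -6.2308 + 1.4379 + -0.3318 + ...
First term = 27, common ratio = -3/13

For |r| < 1, S = a / (1 - r)
S = 27 / (1 - (-3/13))
S = 27 / (16/13)
S = 351/16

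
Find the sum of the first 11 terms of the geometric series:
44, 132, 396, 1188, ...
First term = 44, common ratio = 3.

Sₙ = a(1 - rⁿ) / (1 - r)
S_11 = 44(1 - 3^11) / (1 - 3)
S_11 = 44(1 - 177147) / (-2)
S_11 = 3897212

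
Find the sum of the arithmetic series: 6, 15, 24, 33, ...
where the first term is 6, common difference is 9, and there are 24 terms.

Sₙ = n/2 × (first + last)
Last term = a + (n-1)d = 6 + (24-1)×9 = 213
S_24 = 24/2 × (6 + 213)
S_24 = 24/2 × 219 = 2628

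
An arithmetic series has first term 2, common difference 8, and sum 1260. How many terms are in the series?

Using S = n/2 × [2a + (n-1)d]
1260 = n/2 × [2(2) + (n-1)(8)]
1260 = n/2 × [4 + 8n - 8]
2520 = n × [-4 + 8n]
8n² + (-4)n - 2520 = 0
Discriminant: Δ = (-4)² - 4(8)(-2520) = 16 + 80640 = 80656
√Δ = 284
n = [-(-4) + √Δ] / (2·8) = (4 + 284) / 16 = 288 / 16 = 18
(The negative root is discarded since n must be a positive integer.)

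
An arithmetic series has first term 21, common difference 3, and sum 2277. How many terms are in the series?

Using S = n/2 × [2a + (n-1)d]
2277 = n/2 × [2(21) + (n-1)(3)]
2277 = n/2 × [42 + 3n - 3]
4554 = n × [39 + 3n]
3n² + (39)n - 4554 = 0
Discriminant: Δ = (39)² - 4(3)(-4554) = 1521 + 54648 = 56169
√Δ = 237
n = [-(39) + √Δ] / (2·3) = (-39 + 237) / 6 = 198 / 6 = 33
(The negative root is discarded since n must be a positive integer.)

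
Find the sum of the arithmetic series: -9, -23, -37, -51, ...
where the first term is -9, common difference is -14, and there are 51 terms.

Sₙ = n/2 × (first + last)
Last term = a + (n-1)d = -9 + (51-1)×(-14) = -709
S_51 = 51/2 × (-9 + (-709))
S_51 = 51/2 × (-718) = -18309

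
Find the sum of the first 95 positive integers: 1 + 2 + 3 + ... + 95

Formula: ∑k = n(n+1)/2
= 95×96/2
= 9120/2
= 4560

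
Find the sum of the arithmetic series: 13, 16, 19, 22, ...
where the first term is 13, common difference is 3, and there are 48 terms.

Sₙ = n/2 × (first + last)
Last term = a + (n-1)d = 13 + (48-1)×3 = 154
S_48 = 48/2 × (13 + 154)
S_48 = 48/2 × 167 = 4008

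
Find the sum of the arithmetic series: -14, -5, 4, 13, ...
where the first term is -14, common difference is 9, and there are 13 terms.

Sₙ = n/2 × (first + last)
Last term = a + (n-1)d = -14 + (13-1)×9 = 94
S_13 = 13/2 × (-14 + 94)
S_13 = 13/2 × 80 = 520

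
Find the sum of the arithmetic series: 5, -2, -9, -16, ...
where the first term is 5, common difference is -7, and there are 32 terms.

Sₙ = n/2 × (first + last)
Last term = a + (n-1)d = 5 + (32-1)×(-7) = -212
S_32 = 32/2 × (5 + (-212))
S_32 = 32/2 × (-207) = -3312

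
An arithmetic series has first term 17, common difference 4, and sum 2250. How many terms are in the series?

Using S = n/2 × [2a + (n-1)d]
2250 = n/2 × [2(17) + (n-1)(4)]
2250 = n/2 × [34 + 4n - 4]
4500 = n × [30 + 4n]
4n² + (30)n - 4500 = 0
Discriminant: Δ = (30)² - 4(4)(-4500) = 900 + 72000 = 72900
√Δ = 270
n = [-(30) + √Δ] / (2·4) = (-30 + 270) / 8 = 240 / 8 = 30
(The negative root is discarded since n must be a positive integer.)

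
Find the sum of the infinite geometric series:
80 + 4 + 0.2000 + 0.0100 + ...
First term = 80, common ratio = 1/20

For |r| < 1, S = a / (1 - r)
S = 80 / (1 - (1/20))
S = 80 / (19/20)
S = 1600/19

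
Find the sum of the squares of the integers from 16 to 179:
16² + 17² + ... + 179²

Use ∑_{k=1}^{n} k² = n(n+1)(2n+1)/6, then subtract the first 15 terms.
∑_{k=1}^{179} k² = 179×180×359/6 = 1927830
∑_{k=1}^{15} k² = 15×16×31/6 = 1240
∑_{k=16}^{179} k² = 1927830 - 1240 = 1926590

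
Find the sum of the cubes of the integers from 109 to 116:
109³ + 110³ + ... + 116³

Use ∑_{k=1}^{n} k³ = [n(n+1)/2]², then subtract the first 108 terms.
∑_{k=1}^{116} k³ = [116×117/2]² = 6786² = 46049796
∑_{k=1}^{108} k³ = [108×109/2]² = 5886² = 34644996
∑_{k=109}^{116} k³ = 46049796 - 34644996 = 11404800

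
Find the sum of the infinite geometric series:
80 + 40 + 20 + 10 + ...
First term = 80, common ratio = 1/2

For |r| < 1, S = a / (1 - r)
S = 80 / (1 - (1/2))
S = 80 / (1/2)
S = 160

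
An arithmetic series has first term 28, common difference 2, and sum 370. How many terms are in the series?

Using S = n/2 × [2a + (n-1)d]
370 = n/2 × [2(28) + (n-1)(2)]
370 = n/2 × [56 + 2n - 2]
740 = n × [54 + 2n]
2n² + (54)n - 740 = 0
Discriminant: Δ = (54)² - 4(2)(-740) = 2916 + 5920 = 8836
√Δ = 94
n = [-(54) + √Δ] / (2·2) = (-54 + 94) / 4 = 40 / 4 = 10
(The negative root is discarded since n must be a positive integer.)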